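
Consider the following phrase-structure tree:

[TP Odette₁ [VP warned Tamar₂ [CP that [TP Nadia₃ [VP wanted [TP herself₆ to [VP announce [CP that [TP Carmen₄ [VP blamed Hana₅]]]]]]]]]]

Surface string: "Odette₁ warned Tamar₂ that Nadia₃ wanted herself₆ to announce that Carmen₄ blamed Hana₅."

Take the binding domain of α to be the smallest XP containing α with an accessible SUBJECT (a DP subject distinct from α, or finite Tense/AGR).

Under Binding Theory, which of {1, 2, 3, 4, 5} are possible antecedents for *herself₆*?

{3}

*herself* is an anaphor, so Principle A applies: it must be bound in its binding domain.
Binding domain of *herself₆*: the embedded TP, whose subject is Nadia₃.
*Odette₁* c-commands the anaphor but is outside its binding domain → cannot satisfy Principle A.
*Tamar₂* c-commands the anaphor but is outside its binding domain → cannot satisfy Principle A.
*Nadia₃* c-commands the anaphor within its binding domain → licit binder.
*Carmen₄* does not c-command the anaphor → cannot bind it.
*Hana₅* does not c-command the anaphor → cannot bind it.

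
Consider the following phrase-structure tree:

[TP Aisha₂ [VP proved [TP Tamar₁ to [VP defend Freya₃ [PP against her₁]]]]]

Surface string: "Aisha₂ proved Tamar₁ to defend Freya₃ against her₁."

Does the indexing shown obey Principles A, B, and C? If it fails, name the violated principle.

Principle B

The two coindexed NPs are *Tamar₁* and *her₁*.
*her₁* is a pronoun. Its binding domain is the embedded TP, whose subject is Tamar₁.
*Tamar₁* c-commands it within that domain and carries the same index.
The pronoun is locally bound → Principle B violation.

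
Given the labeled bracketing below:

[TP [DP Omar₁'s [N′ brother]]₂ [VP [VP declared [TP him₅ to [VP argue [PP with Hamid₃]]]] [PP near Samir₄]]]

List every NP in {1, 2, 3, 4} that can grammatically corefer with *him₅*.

*him* is a pronoun, so Principle B applies: it must be free in its binding domain.
Binding domain of *him₅*: the matrix TP, whose subject is [Omar₁'s brother]₂.
*Omar₁* and the pronoun do not c-command one another → neither Principle B nor Principle C is at stake; coindexation permitted.
*[Omar₁'s brother]₂* c-commands the pronoun within its binding domain → coindexation would violate Principle B.
*Hamid₃*: the pronoun c-commands this R-expression → coindexation would violate Principle C on *Hamid₃*.
*Samir₄* and the pronoun do not c-command one another → neither Principle B nor Principle C is at stake; coindexation permitted.

{1, 4}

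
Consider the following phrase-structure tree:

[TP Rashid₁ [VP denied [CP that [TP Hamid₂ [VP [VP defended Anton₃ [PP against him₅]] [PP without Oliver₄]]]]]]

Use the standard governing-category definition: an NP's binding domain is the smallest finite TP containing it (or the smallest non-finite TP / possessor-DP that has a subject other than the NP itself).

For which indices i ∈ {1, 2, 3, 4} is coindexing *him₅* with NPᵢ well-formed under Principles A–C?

*him* is a pronoun, so Principle B applies: it must be free in its binding domain.
Binding domain of *him₅*: the embedded TP, whose subject is Hamid₂.
*Rashid₁* c-commands the pronoun but from outside its binding domain, and is not c-commanded by it → coindexation permitted.
*Hamid₂* c-commands the pronoun within its binding domain → coindexation would violate Principle B.
*Anton₃* c-commands the pronoun within its binding domain → coindexation would violate Principle B.
*Oliver₄* and the pronoun do not c-command one another → neither Principle B nor Principle C is at stake; coindexation permitted.

{1, 4}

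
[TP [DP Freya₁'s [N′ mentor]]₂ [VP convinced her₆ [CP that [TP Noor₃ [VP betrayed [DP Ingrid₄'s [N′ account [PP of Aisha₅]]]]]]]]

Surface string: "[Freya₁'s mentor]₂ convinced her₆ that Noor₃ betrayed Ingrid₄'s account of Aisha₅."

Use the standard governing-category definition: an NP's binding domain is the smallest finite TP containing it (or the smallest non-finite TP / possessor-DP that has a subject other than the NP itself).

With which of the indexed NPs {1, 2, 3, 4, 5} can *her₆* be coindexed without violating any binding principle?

{1}

*her* is a pronoun, so Principle B applies: it must be free in its binding domain.
Binding domain of *her₆*: the matrix TP, whose subject is [Freya₁'s mentor]₂.
*Freya₁* and the pronoun do not c-command one another → neither Principle B nor Principle C is at stake; coindexation permitted.
*[Freya₁'s mentor]₂* c-commands the pronoun within its binding domain → coindexation would violate Principle B.
*Noor₃*: the pronoun c-commands this R-expression → coindexation would violate Principle C on *Noor₃*.
*Ingrid₄*: the pronoun c-commands this R-expression → coindexation would violate Principle C on *Ingrid₄*.
*Aisha₅*: the pronoun c-commands this R-expression → coindexation would violate Principle C on *Aisha₅*.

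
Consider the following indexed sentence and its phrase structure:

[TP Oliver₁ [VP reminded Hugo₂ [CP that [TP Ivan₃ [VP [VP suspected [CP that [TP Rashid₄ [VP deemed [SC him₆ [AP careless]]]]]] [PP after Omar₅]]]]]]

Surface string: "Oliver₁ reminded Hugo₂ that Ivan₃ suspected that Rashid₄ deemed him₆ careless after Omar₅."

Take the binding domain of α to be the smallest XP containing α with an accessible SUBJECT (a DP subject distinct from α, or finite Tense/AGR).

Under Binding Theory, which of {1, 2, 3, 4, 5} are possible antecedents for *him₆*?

*him* is a pronoun, so Principle B applies: it must be free in its binding domain.
Binding domain of *him₆*: the embedded TP, whose subject is Rashid₄.
*Oliver₁* c-commands the pronoun but from outside its binding domain, and is not c-commanded by it → coindexation permitted.
*Hugo₂* c-commands the pronoun but from outside its binding domain, and is not c-commanded by it → coindexation permitted.
*Ivan₃* c-commands the pronoun but from outside its binding domain, and is not c-commanded by it → coindexation permitted.
*Rashid₄* c-commands the pronoun within its binding domain → coindexation would violate Principle B.
*Omar₅* and the pronoun do not c-command one another → neither Principle B nor Principle C is at stake; coindexation permitted.

{1, 2, 3, 5}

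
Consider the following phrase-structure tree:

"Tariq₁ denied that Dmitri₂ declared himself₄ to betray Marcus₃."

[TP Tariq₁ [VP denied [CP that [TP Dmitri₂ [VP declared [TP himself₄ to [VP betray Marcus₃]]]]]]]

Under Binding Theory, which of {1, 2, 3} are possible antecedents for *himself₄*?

{2}

*himself* is an anaphor, so Principle A applies: it must be bound in its binding domain.
Binding domain of *himself₄*: the embedded TP, whose subject is Dmitri₂.
*Tariq₁* c-commands the anaphor but is outside its binding domain → cannot satisfy Principle A.
*Dmitri₂* c-commands the anaphor within its binding domain → licit binder.
*Marcus₃* does not c-command the anaphor → cannot bind it.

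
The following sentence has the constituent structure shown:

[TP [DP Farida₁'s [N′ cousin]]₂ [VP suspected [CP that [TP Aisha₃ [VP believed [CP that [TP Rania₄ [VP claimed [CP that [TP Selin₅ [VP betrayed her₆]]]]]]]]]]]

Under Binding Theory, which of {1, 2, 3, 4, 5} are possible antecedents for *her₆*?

*her* is a pronoun, so Principle B applies: it must be free in its binding domain.
Binding domain of *her₆*: the embedded TP, whose subject is Selin₅.
*Farida₁* and the pronoun do not c-command one another → neither Principle B nor Principle C is at stake; coindexation permitted.
*[Farida₁'s cousin]₂* c-commands the pronoun but from outside its binding domain, and is not c-commanded by it → coindexation permitted.
*Aisha₃* c-commands the pronoun but from outside its binding domain, and is not c-commanded by it → coindexation permitted.
*Rania₄* c-commands the pronoun but from outside its binding domain, and is not c-commanded by it → coindexation permitted.
*Selin₅* c-commands the pronoun within its binding domain → coindexation would violate Principle B.

{1, 2, 3, 4}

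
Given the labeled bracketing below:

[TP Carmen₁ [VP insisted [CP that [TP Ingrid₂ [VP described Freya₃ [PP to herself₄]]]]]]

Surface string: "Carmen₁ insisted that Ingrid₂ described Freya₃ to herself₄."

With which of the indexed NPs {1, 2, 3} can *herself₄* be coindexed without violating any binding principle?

*herself* is an anaphor, so Principle A applies: it must be bound in its binding domain.
Binding domain of *herself₄*: the embedded TP, whose subject is Ingrid₂.
*Carmen₁* c-commands the anaphor but is outside its binding domain → cannot satisfy Principle A.
*Ingrid₂* c-commands the anaphor within its binding domain → licit binder.
*Freya₃* c-commands the anaphor within its binding domain → licit binder.

{2, 3}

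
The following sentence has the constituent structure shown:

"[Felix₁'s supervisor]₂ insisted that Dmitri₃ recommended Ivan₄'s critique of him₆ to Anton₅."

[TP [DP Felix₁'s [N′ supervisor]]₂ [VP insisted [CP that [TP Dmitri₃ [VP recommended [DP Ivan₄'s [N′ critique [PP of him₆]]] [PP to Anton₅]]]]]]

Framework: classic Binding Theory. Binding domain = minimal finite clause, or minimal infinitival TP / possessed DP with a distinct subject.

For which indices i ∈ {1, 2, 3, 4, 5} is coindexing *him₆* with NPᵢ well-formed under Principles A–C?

{1, 2, 3, 5}

*him* is a pronoun, so Principle B applies: it must be free in its binding domain.
Binding domain of *him₆*: the possessed DP, whose subject is Ivan₄.
*Felix₁* and the pronoun do not c-command one another → neither Principle B nor Principle C is at stake; coindexation permitted.
*[Felix₁'s supervisor]₂* c-commands the pronoun but from outside its binding domain, and is not c-commanded by it → coindexation permitted.
*Dmitri₃* c-commands the pronoun but from outside its binding domain, and is not c-commanded by it → coindexation permitted.
*Ivan₄* c-commands the pronoun within its binding domain → coindexation would violate Principle B.
*Anton₅* and the pronoun do not c-command one another → neither Principle B nor Principle C is at stake; coindexation permitted.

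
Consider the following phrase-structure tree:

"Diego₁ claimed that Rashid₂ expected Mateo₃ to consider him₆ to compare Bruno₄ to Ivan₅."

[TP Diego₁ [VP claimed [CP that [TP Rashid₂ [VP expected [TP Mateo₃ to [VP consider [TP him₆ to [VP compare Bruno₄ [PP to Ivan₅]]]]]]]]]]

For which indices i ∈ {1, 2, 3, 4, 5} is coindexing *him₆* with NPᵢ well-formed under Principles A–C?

{1, 2}

*him* is a pronoun, so Principle B applies: it must be free in its binding domain.
Binding domain of *him₆*: the embedded TP, whose subject is Mateo₃.
*Diego₁* c-commands the pronoun but from outside its binding domain, and is not c-commanded by it → coindexation permitted.
*Rashid₂* c-commands the pronoun but from outside its binding domain, and is not c-commanded by it → coindexation permitted.
*Mateo₃* c-commands the pronoun within its binding domain → coindexation would violate Principle B.
*Bruno₄*: the pronoun c-commands this R-expression → coindexation would violate Principle C on *Bruno₄*.
*Ivan₅*: the pronoun c-commands this R-expression → coindexation would violate Principle C on *Ivan₅*.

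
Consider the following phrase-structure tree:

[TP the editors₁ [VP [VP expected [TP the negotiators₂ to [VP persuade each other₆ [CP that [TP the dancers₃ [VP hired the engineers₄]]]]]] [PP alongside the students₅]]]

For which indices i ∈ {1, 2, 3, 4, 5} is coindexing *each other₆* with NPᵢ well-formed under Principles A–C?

*each other* is an anaphor, so Principle A applies: it must be bound in its binding domain.
Binding domain of *each other₆*: the embedded TP, whose subject is the negotiators₂.
*the editors₁* c-commands the anaphor but is outside its binding domain → cannot satisfy Principle A.
*the negotiators₂* c-commands the anaphor within its binding domain → licit binder.
*the dancers₃* does not c-command the anaphor → cannot bind it.
*the engineers₄* does not c-command the anaphor → cannot bind it.
*the students₅* does not c-command the anaphor → cannot bind it.

{2}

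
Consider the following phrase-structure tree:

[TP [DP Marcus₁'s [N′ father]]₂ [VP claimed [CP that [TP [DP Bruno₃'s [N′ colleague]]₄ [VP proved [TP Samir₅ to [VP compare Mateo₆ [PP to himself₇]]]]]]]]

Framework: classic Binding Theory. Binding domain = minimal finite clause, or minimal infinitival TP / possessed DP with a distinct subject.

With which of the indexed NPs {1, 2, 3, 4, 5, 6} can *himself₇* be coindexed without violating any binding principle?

*himself* is an anaphor, so Principle A applies: it must be bound in its binding domain.
Binding domain of *himself₇*: the embedded TP, whose subject is Samir₅.
*Marcus₁* does not c-command the anaphor → cannot bind it.
*[Marcus₁'s father]₂* c-commands the anaphor but is outside its binding domain → cannot satisfy Principle A.
*Bruno₃* does not c-command the anaphor → cannot bind it.
*[Bruno₃'s colleague]₄* c-commands the anaphor but is outside its binding domain → cannot satisfy Principle A.
*Samir₅* c-commands the anaphor within its binding domain → licit binder.
*Mateo₆* c-commands the anaphor within its binding domain → licit binder.

{5, 6}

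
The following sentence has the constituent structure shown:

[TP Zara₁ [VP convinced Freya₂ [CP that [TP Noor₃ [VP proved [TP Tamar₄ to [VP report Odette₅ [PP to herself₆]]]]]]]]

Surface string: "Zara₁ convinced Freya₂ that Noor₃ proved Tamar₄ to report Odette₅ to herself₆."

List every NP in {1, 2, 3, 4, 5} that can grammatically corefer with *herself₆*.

*herself* is an anaphor, so Principle A applies: it must be bound in its binding domain.
Binding domain of *herself₆*: the embedded TP, whose subject is Tamar₄.
*Zara₁* c-commands the anaphor but is outside its binding domain → cannot satisfy Principle A.
*Freya₂* c-commands the anaphor but is outside its binding domain → cannot satisfy Principle A.
*Noor₃* c-commands the anaphor but is outside its binding domain → cannot satisfy Principle A.
*Tamar₄* c-commands the anaphor within its binding domain → licit binder.
*Odette₅* c-commands the anaphor within its binding domain → licit binder.

{4, 5}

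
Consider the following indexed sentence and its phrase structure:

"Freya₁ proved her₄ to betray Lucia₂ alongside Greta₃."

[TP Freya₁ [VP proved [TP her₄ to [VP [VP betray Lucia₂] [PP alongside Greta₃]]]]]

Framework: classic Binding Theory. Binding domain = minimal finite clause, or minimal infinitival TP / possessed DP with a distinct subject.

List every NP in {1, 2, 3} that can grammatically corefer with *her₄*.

none

*her* is a pronoun, so Principle B applies: it must be free in its binding domain.
Binding domain of *her₄*: the matrix TP, whose subject is Freya₁.
*Freya₁* c-commands the pronoun within its binding domain → coindexation would violate Principle B.
*Lucia₂*: the pronoun c-commands this R-expression → coindexation would violate Principle C on *Lucia₂*.
*Greta₃*: the pronoun c-commands this R-expression → coindexation would violate Principle C on *Greta₃*.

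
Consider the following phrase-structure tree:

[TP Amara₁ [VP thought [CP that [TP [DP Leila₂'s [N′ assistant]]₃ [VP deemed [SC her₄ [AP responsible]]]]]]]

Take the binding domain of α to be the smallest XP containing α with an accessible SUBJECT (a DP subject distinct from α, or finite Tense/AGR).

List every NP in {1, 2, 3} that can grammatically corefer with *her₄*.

*her* is a pronoun, so Principle B applies: it must be free in its binding domain.
Binding domain of *her₄*: the embedded TP, whose subject is [Leila₂'s assistant]₃.
*Amara₁* c-commands the pronoun but from outside its binding domain, and is not c-commanded by it → coindexation permitted.
*Leila₂* and the pronoun do not c-command one another → neither Principle B nor Principle C is at stake; coindexation permitted.
*[Leila₂'s assistant]₃* c-commands the pronoun within its binding domain → coindexation would violate Principle B.

{1, 2}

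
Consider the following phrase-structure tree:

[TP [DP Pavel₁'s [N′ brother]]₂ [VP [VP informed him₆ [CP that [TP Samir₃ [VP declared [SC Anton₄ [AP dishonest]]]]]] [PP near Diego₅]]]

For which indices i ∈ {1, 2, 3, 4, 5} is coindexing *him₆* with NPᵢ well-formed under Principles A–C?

*him* is a pronoun, so Principle B applies: it must be free in its binding domain.
Binding domain of *him₆*: the matrix TP, whose subject is [Pavel₁'s brother]₂.
*Pavel₁* and the pronoun do not c-command one another → neither Principle B nor Principle C is at stake; coindexation permitted.
*[Pavel₁'s brother]₂* c-commands the pronoun within its binding domain → coindexation would violate Principle B.
*Samir₃*: the pronoun c-commands this R-expression → coindexation would violate Principle C on *Samir₃*.
*Anton₄*: the pronoun c-commands this R-expression → coindexation would violate Principle C on *Anton₄*.
*Diego₅* and the pronoun do not c-command one another → neither Principle B nor Principle C is at stake; coindexation permitted.

{1, 5}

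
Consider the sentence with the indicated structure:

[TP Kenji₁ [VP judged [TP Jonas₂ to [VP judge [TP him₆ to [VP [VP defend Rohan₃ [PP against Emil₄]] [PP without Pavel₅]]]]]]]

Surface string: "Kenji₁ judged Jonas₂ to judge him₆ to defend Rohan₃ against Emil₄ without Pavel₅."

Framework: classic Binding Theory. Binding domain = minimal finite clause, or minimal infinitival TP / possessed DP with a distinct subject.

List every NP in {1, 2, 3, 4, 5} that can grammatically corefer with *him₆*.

{1}

*him* is a pronoun, so Principle B applies: it must be free in its binding domain.
Binding domain of *him₆*: the embedded TP, whose subject is Jonas₂.
*Kenji₁* c-commands the pronoun but from outside its binding domain, and is not c-commanded by it → coindexation permitted.
*Jonas₂* c-commands the pronoun within its binding domain → coindexation would violate Principle B.
*Rohan₃*: the pronoun c-commands this R-expression → coindexation would violate Principle C on *Rohan₃*.
*Emil₄*: the pronoun c-commands this R-expression → coindexation would violate Principle C on *Emil₄*.
*Pavel₅*: the pronoun c-commands this R-expression → coindexation would violate Principle C on *Pavel₅*.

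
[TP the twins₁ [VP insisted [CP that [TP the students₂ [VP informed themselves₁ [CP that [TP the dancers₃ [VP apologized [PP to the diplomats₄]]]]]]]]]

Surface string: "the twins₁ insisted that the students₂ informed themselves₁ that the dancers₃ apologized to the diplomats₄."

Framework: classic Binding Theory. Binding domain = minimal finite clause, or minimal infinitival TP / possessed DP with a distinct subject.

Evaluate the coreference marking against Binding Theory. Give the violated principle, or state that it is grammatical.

Principle A

The two coindexed NPs are *the twins₁* and *themselves₁*.
*themselves₁* is an anaphor. Principle A requires it to be bound within its binding domain — the embedded TP, whose subject is the students₂.
Within that domain it is c-commanded by *the students₂*, which does not share its index.
*the twins₁* does c-command the anaphor, but from outside its binding domain.
The anaphor is unbound in its domain → Principle A violation.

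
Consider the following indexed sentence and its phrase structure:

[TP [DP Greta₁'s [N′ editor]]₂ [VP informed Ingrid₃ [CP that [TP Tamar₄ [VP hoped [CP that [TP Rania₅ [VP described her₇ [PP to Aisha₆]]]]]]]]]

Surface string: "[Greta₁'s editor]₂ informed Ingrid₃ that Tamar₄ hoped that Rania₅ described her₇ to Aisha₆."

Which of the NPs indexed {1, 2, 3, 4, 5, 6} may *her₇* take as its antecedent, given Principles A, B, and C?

{1, 2, 3, 4}

*her* is a pronoun, so Principle B applies: it must be free in its binding domain.
Binding domain of *her₇*: the embedded TP, whose subject is Rania₅.
*Greta₁* and the pronoun do not c-command one another → neither Principle B nor Principle C is at stake; coindexation permitted.
*[Greta₁'s editor]₂* c-commands the pronoun but from outside its binding domain, and is not c-commanded by it → coindexation permitted.
*Ingrid₃* c-commands the pronoun but from outside its binding domain, and is not c-commanded by it → coindexation permitted.
*Tamar₄* c-commands the pronoun but from outside its binding domain, and is not c-commanded by it → coindexation permitted.
*Rania₅* c-commands the pronoun within its binding domain → coindexation would violate Principle B.
*Aisha₆*: the pronoun c-commands this R-expression → coindexation would violate Principle C on *Aisha₆*.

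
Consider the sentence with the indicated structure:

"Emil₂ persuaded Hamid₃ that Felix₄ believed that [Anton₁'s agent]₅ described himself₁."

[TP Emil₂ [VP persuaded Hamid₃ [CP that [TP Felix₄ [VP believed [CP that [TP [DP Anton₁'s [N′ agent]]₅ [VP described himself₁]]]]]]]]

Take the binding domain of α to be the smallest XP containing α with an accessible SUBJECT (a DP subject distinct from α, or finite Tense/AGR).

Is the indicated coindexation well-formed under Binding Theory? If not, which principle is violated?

The two coindexed NPs are *Anton₁* and *himself₁*.
*himself₁* is an anaphor. Principle A requires it to be bound within its binding domain — the embedded TP, whose subject is [Anton₁'s agent]₅.
Within that domain it is c-commanded by *[Anton₁'s agent]₅*, which does not share its index.
*Anton₁* does not c-command the anaphor at all.
The anaphor is unbound in its domain → Principle A violation.

Principle A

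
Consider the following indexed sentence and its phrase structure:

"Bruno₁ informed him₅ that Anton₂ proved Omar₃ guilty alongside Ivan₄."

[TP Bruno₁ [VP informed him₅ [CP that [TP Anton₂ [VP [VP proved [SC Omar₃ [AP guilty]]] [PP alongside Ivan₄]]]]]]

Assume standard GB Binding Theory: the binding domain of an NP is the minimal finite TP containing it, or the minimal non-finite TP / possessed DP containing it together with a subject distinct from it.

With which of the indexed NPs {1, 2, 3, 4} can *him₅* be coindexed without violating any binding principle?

*him* is a pronoun, so Principle B applies: it must be free in its binding domain.
Binding domain of *him₅*: the matrix TP, whose subject is Bruno₁.
*Bruno₁* c-commands the pronoun within its binding domain → coindexation would violate Principle B.
*Anton₂*: the pronoun c-commands this R-expression → coindexation would violate Principle C on *Anton₂*.
*Omar₃*: the pronoun c-commands this R-expression → coindexation would violate Principle C on *Omar₃*.
*Ivan₄*: the pronoun c-commands this R-expression → coindexation would violate Principle C on *Ivan₄*.

none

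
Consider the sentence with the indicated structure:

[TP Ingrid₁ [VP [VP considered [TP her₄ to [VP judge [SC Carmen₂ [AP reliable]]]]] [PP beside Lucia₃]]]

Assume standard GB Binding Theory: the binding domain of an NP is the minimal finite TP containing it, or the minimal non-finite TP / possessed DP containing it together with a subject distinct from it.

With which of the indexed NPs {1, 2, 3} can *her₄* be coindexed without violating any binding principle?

{3}

*her* is a pronoun, so Principle B applies: it must be free in its binding domain.
Binding domain of *her₄*: the matrix TP, whose subject is Ingrid₁.
*Ingrid₁* c-commands the pronoun within its binding domain → coindexation would violate Principle B.
*Carmen₂*: the pronoun c-commands this R-expression → coindexation would violate Principle C on *Carmen₂*.
*Lucia₃* and the pronoun do not c-command one another → neither Principle B nor Principle C is at stake; coindexation permitted.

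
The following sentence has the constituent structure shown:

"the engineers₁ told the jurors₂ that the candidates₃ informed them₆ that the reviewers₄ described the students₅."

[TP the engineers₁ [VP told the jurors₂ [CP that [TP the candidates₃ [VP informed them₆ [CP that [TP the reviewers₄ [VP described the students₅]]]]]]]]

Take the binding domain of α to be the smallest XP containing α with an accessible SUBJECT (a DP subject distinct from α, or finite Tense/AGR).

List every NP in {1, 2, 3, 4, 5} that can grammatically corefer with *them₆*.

{1, 2}

*them* is a pronoun, so Principle B applies: it must be free in its binding domain.
Binding domain of *them₆*: the embedded TP, whose subject is the candidates₃.
*the engineers₁* c-commands the pronoun but from outside its binding domain, and is not c-commanded by it → coindexation permitted.
*the jurors₂* c-commands the pronoun but from outside its binding domain, and is not c-commanded by it → coindexation permitted.
*the candidates₃* c-commands the pronoun within its binding domain → coindexation would violate Principle B.
*the reviewers₄*: the pronoun c-commands this R-expression → coindexation would violate Principle C on *the reviewers₄*.
*the students₅*: the pronoun c-commands this R-expression → coindexation would violate Principle C on *the students₅*.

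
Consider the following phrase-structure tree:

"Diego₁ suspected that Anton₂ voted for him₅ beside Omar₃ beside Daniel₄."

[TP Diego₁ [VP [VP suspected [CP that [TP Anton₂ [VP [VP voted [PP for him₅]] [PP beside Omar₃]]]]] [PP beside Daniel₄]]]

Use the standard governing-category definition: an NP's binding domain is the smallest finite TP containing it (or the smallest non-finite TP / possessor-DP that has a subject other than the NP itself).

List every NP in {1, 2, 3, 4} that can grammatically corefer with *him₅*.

*him* is a pronoun, so Principle B applies: it must be free in its binding domain.
Binding domain of *him₅*: the embedded TP, whose subject is Anton₂.
*Diego₁* c-commands the pronoun but from outside its binding domain, and is not c-commanded by it → coindexation permitted.
*Anton₂* c-commands the pronoun within its binding domain → coindexation would violate Principle B.
*Omar₃* and the pronoun do not c-command one another → neither Principle B nor Principle C is at stake; coindexation permitted.
*Daniel₄* and the pronoun do not c-command one another → neither Principle B nor Principle C is at stake; coindexation permitted.

{1, 3, 4}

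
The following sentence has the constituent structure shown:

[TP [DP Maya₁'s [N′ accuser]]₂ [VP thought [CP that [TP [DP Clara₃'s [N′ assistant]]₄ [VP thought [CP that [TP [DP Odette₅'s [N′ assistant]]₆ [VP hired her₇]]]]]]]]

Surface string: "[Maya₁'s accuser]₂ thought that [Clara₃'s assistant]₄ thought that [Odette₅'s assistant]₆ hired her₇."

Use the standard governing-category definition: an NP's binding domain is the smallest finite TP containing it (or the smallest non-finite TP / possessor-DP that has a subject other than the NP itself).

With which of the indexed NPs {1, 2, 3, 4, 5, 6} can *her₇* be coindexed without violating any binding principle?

{1, 2, 3, 4, 5}

*her* is a pronoun, so Principle B applies: it must be free in its binding domain.
Binding domain of *her₇*: the embedded TP, whose subject is [Odette₅'s assistant]₆.
*Maya₁* and the pronoun do not c-command one another → neither Principle B nor Principle C is at stake; coindexation permitted.
*[Maya₁'s accuser]₂* c-commands the pronoun but from outside its binding domain, and is not c-commanded by it → coindexation permitted.
*Clara₃* and the pronoun do not c-command one another → neither Principle B nor Principle C is at stake; coindexation permitted.
*[Clara₃'s assistant]₄* c-commands the pronoun but from outside its binding domain, and is not c-commanded by it → coindexation permitted.
*Odette₅* and the pronoun do not c-command one another → neither Principle B nor Principle C is at stake; coindexation permitted.
*[Odette₅'s assistant]₆* c-commands the pronoun within its binding domain → coindexation would violate Principle B.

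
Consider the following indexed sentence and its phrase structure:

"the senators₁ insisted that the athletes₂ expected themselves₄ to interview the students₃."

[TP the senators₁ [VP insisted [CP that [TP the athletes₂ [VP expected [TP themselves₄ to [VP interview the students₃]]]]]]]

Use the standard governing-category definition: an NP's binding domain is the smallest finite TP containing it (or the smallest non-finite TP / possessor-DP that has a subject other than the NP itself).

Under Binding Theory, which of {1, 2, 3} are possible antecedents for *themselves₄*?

{2}

*themselves* is an anaphor, so Principle A applies: it must be bound in its binding domain.
Binding domain of *themselves₄*: the embedded TP, whose subject is the athletes₂.
*the senators₁* c-commands the anaphor but is outside its binding domain → cannot satisfy Principle A.
*the athletes₂* c-commands the anaphor within its binding domain → licit binder.
*the students₃* does not c-command the anaphor → cannot bind it.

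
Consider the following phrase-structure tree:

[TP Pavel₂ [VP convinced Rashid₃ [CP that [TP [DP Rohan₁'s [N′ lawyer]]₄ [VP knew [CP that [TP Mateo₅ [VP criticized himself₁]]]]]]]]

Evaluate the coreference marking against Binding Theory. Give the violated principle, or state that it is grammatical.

Principle A

The two coindexed NPs are *Rohan₁* and *himself₁*.
*himself₁* is an anaphor. Principle A requires it to be bound within its binding domain — the embedded TP, whose subject is Mateo₅.
Within that domain it is c-commanded by *Mateo₅*, which does not share its index.
*Rohan₁* does not c-command the anaphor at all.
The anaphor is unbound in its domain → Principle A violation.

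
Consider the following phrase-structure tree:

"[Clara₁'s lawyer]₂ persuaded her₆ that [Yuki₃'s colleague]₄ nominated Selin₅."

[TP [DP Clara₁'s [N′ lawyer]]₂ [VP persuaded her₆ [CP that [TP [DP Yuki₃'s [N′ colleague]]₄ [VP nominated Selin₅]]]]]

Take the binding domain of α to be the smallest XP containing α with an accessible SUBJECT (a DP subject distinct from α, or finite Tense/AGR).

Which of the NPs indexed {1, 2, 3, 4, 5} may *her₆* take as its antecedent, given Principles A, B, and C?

{1}

*her* is a pronoun, so Principle B applies: it must be free in its binding domain.
Binding domain of *her₆*: the matrix TP, whose subject is [Clara₁'s lawyer]₂.
*Clara₁* and the pronoun do not c-command one another → neither Principle B nor Principle C is at stake; coindexation permitted.
*[Clara₁'s lawyer]₂* c-commands the pronoun within its binding domain → coindexation would violate Principle B.
*Yuki₃*: the pronoun c-commands this R-expression → coindexation would violate Principle C on *Yuki₃*.
*[Yuki₃'s colleague]₄*: the pronoun c-commands this R-expression → coindexation would violate Principle C on *[Yuki₃'s colleague]₄*.
*Selin₅*: the pronoun c-commands this R-expression → coindexation would violate Principle C on *Selin₅*.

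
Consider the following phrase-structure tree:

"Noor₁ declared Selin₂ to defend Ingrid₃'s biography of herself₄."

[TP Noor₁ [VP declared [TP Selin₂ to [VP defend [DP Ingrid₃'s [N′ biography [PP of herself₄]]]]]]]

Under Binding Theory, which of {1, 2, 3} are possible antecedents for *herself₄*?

{3}

*herself* is an anaphor, so Principle A applies: it must be bound in its binding domain.
Binding domain of *herself₄*: the possessed DP, whose subject is Ingrid₃.
*Noor₁* c-commands the anaphor but is outside its binding domain → cannot satisfy Principle A.
*Selin₂* c-commands the anaphor but is outside its binding domain → cannot satisfy Principle A.
*Ingrid₃* c-commands the anaphor within its binding domain → licit binder.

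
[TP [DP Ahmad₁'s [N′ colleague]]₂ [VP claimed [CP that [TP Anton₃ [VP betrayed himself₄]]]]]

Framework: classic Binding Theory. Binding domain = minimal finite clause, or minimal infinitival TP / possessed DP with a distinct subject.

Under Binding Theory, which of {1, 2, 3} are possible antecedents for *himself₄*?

*himself* is an anaphor, so Principle A applies: it must be bound in its binding domain.
Binding domain of *himself₄*: the embedded TP, whose subject is Anton₃.
*Ahmad₁* does not c-command the anaphor → cannot bind it.
*[Ahmad₁'s colleague]₂* c-commands the anaphor but is outside its binding domain → cannot satisfy Principle A.
*Anton₃* c-commands the anaphor within its binding domain → licit binder.

{3}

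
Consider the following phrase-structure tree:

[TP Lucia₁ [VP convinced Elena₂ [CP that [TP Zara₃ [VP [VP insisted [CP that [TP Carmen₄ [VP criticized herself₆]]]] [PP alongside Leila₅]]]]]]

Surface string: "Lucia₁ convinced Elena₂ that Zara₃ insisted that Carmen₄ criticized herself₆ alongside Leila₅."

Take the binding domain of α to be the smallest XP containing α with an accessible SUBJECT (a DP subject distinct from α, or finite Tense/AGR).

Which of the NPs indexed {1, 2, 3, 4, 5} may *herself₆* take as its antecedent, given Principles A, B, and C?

*herself* is an anaphor, so Principle A applies: it must be bound in its binding domain.
Binding domain of *herself₆*: the embedded TP, whose subject is Carmen₄.
*Lucia₁* c-commands the anaphor but is outside its binding domain → cannot satisfy Principle A.
*Elena₂* c-commands the anaphor but is outside its binding domain → cannot satisfy Principle A.
*Zara₃* c-commands the anaphor but is outside its binding domain → cannot satisfy Principle A.
*Carmen₄* c-commands the anaphor within its binding domain → licit binder.
*Leila₅* does not c-command the anaphor → cannot bind it.

{4}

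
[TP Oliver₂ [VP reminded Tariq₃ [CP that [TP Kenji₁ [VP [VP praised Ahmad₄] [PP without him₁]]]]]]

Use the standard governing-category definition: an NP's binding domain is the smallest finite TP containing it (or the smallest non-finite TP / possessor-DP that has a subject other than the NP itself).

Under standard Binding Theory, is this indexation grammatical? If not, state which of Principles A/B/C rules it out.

Principle B

The two coindexed NPs are *Kenji₁* and *him₁*.
*him₁* is a pronoun. Its binding domain is the embedded TP, whose subject is Kenji₁.
*Kenji₁* c-commands it within that domain and carries the same index.
The pronoun is locally bound → Principle B violation.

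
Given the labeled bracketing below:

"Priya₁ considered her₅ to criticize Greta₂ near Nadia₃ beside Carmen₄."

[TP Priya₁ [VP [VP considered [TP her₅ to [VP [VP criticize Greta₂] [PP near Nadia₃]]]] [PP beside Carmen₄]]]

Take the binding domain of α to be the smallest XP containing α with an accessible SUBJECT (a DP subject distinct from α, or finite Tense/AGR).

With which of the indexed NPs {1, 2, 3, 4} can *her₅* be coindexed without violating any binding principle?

*her* is a pronoun, so Principle B applies: it must be free in its binding domain.
Binding domain of *her₅*: the matrix TP, whose subject is Priya₁.
*Priya₁* c-commands the pronoun within its binding domain → coindexation would violate Principle B.
*Greta₂*: the pronoun c-commands this R-expression → coindexation would violate Principle C on *Greta₂*.
*Nadia₃*: the pronoun c-commands this R-expression → coindexation would violate Principle C on *Nadia₃*.
*Carmen₄* and the pronoun do not c-command one another → neither Principle B nor Principle C is at stake; coindexation permitted.

{4}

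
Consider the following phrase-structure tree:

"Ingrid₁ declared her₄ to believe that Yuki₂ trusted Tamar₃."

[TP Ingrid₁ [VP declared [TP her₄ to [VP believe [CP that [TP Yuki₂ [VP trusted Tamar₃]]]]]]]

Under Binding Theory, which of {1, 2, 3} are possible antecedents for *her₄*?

none

*her* is a pronoun, so Principle B applies: it must be free in its binding domain.
Binding domain of *her₄*: the matrix TP, whose subject is Ingrid₁.
*Ingrid₁* c-commands the pronoun within its binding domain → coindexation would violate Principle B.
*Yuki₂*: the pronoun c-commands this R-expression → coindexation would violate Principle C on *Yuki₂*.
*Tamar₃*: the pronoun c-commands this R-expression → coindexation would violate Principle C on *Tamar₃*.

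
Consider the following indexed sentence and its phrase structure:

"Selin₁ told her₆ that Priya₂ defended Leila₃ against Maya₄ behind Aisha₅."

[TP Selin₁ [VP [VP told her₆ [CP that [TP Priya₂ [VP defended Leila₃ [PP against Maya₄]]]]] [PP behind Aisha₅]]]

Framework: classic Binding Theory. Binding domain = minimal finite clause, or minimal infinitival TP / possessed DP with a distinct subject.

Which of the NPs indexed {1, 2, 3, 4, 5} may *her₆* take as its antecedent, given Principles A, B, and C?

{5}

*her* is a pronoun, so Principle B applies: it must be free in its binding domain.
Binding domain of *her₆*: the matrix TP, whose subject is Selin₁.
*Selin₁* c-commands the pronoun within its binding domain → coindexation would violate Principle B.
*Priya₂*: the pronoun c-commands this R-expression → coindexation would violate Principle C on *Priya₂*.
*Leila₃*: the pronoun c-commands this R-expression → coindexation would violate Principle C on *Leila₃*.
*Maya₄*: the pronoun c-commands this R-expression → coindexation would violate Principle C on *Maya₄*.
*Aisha₅* and the pronoun do not c-command one another → neither Principle B nor Principle C is at stake; coindexation permitted.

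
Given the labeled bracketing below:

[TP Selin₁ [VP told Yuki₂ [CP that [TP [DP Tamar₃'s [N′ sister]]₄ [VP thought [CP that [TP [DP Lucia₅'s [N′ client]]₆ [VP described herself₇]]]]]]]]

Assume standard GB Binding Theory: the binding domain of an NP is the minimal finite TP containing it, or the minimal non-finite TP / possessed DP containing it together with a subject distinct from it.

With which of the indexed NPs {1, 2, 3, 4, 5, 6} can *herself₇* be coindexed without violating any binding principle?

*herself* is an anaphor, so Principle A applies: it must be bound in its binding domain.
Binding domain of *herself₇*: the embedded TP, whose subject is [Lucia₅'s client]₆.
*Selin₁* c-commands the anaphor but is outside its binding domain → cannot satisfy Principle A.
*Yuki₂* c-commands the anaphor but is outside its binding domain → cannot satisfy Principle A.
*Tamar₃* does not c-command the anaphor → cannot bind it.
*[Tamar₃'s sister]₄* c-commands the anaphor but is outside its binding domain → cannot satisfy Principle A.
*Lucia₅* does not c-command the anaphor → cannot bind it.
*[Lucia₅'s client]₆* c-commands the anaphor within its binding domain → licit binder.

{6}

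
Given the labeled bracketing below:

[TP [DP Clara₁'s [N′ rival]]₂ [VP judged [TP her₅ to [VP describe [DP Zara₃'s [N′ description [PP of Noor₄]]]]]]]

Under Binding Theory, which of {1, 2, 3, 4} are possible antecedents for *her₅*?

*her* is a pronoun, so Principle B applies: it must be free in its binding domain.
Binding domain of *her₅*: the matrix TP, whose subject is [Clara₁'s rival]₂.
*Clara₁* and the pronoun do not c-command one another → neither Principle B nor Principle C is at stake; coindexation permitted.
*[Clara₁'s rival]₂* c-commands the pronoun within its binding domain → coindexation would violate Principle B.
*Zara₃*: the pronoun c-commands this R-expression → coindexation would violate Principle C on *Zara₃*.
*Noor₄*: the pronoun c-commands this R-expression → coindexation would violate Principle C on *Noor₄*.

{1}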